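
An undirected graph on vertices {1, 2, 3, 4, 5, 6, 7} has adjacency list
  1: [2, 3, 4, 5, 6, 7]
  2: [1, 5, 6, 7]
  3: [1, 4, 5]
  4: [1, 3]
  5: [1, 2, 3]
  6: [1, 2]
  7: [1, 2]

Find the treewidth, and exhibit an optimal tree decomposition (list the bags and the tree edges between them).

Every bag has size at most 3, so the width is 3 − 1 = 2 and tw(G) ≤ 2. Conversely, {1, 2, 5} is a clique of size 3, and the vertices of any clique must share a bag in every tree decomposition; so some bag has ≥ 3 vertices and tw(G) ≥ 2. Combining the bounds, tw(G) = 2.

Treewidth 2.
One optimal decomposition is:
Bags: B1 = {1, 2, 6}  B2 = {1, 2, 5}  B3 = {1, 3, 5}  B4 = {1, 3, 4}  B5 = {1, 2, 7}
Tree: B1–B2, B2–B3, B3–B4, B2–B5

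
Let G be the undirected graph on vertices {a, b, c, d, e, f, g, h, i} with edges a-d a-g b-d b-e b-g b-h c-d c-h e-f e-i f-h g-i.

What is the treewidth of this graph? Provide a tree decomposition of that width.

Treewidth 3.
Bags: B1 = {c, e, f, h}  B2 = {b, c, e, h}  B3 = {b, c, d, e}  B4 = {b, d, e, i}  B5 = {b, d, g, i}  B6 = {a, d, g, i}
Tree: B1–B2, B2–B3, B3–B4, B4–B5, B5–B6

Every bag has size at most 4, so the width is 4 − 1 = 3 and tw(G) ≤ 3. For the lower bound: the 4 vertex sets {c,f,h}, {e}, {b}, {a,d,g,i} are disjoint, each induces a connected subgraph, and every pair is joined by at least one edge of G. Contracting each set to a single vertex therefore yields K_{4} as a minor, and since treewidth is minor-monotone, tw(G) ≥ tw(K_{4}) = 3. Combining the bounds, tw(G) = 3.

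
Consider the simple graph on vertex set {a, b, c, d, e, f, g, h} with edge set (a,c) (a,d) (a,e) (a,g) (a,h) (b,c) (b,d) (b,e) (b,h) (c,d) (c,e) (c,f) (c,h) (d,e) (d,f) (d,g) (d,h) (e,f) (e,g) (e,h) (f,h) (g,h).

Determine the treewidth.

A width-4 tree decomposition is:
Bags: B1 = {b, c, d, e, h}  B2 = {c, d, e, f, h}  B3 = {a, c, d, e, h}  B4 = {a, d, e, g, h}
Tree: B1–B2, B1–B3, B3–B4
The largest bag has 5 vertices, giving width 4; this decomposition certifies tw(G) ≤ 4. Conversely, {a, d, e, g, h} is a clique of size 5, and the vertices of any clique must share a bag in every tree decomposition; so some bag has ≥ 5 vertices and tw(G) ≥ 4. The upper and lower bounds meet at 4, so that is the treewidth.

4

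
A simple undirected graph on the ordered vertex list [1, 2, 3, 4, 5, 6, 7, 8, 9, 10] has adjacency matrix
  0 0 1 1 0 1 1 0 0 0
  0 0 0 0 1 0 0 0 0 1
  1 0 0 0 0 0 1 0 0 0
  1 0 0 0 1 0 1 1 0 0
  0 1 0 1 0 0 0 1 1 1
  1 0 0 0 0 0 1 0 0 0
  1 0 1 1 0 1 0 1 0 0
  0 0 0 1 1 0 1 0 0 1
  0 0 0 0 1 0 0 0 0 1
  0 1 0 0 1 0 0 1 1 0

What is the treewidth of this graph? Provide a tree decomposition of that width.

Treewidth 2.
One such decomposition:
Bags: B1 = {4, 5, 8}  B2 = {5, 8, 10}  B3 = {4, 7, 8}  B4 = {1, 4, 7}  B5 = {2, 5, 10}  B6 = {5, 9, 10}  B7 = {1, 3, 7}  B8 = {1, 6, 7}
Tree: B1–B2, B1–B3, B3–B4, B2–B5, B5–B6, B4–B7, B4–B8

Each bag holds 3 vertices, so the decomposition has width 2, which upper-bounds the treewidth. Conversely, {1, 3, 7} is a clique of size 3, and the vertices of any clique must share a bag in every tree decomposition; so some bag has ≥ 3 vertices and tw(G) ≥ 2. Therefore the treewidth is 2.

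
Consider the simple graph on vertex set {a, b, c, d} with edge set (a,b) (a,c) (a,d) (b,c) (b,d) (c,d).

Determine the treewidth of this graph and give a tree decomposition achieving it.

Treewidth 3.
One such decomposition:
Bags: B1 = {a, b, c, d}
Tree: (single bag)

With just one bag of size 4, the width is 4 − 1 = 3, so tw(G) ≤ 3. On the other hand G contains the 4-clique {a, b, c, d}. A clique must lie in a single bag of any decomposition, so no decomposition can have width below 3. Combining the bounds, tw(G) = 3.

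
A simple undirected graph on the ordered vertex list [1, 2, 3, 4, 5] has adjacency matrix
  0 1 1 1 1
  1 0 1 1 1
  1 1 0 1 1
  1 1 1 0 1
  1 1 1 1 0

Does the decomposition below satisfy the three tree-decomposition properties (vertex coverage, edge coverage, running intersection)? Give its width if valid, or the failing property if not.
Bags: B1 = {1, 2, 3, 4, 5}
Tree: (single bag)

Yes; width 4.

Checking the three conditions: (i) the bags cover all of {1, 2, 3, 4, 5}; (ii) for each edge, some bag contains both endpoints; (iii) the bags containing any fixed vertex form a subtree. All hold, so the decomposition is valid with width 5 − 1 = 4.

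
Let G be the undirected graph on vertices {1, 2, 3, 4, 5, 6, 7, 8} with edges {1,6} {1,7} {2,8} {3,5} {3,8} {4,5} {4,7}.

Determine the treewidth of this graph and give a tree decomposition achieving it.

Treewidth 1.
One optimal decomposition is:
Bags: B1 = {1, 6}  B2 = {1, 7}  B3 = {4, 7}  B4 = {4, 5}  B5 = {3, 5}  B6 = {3, 8}  B7 = {2, 8}
Tree: B1–B2, B2–B3, B3–B4, B4–B5, B5–B6, B6–B7

Each bag holds 2 vertices, so the decomposition has width 1, which upper-bounds the treewidth. Any graph with an edge has treewidth ≥ 1, and G has the edge 6–1. The upper and lower bounds meet at 1, so that is the treewidth.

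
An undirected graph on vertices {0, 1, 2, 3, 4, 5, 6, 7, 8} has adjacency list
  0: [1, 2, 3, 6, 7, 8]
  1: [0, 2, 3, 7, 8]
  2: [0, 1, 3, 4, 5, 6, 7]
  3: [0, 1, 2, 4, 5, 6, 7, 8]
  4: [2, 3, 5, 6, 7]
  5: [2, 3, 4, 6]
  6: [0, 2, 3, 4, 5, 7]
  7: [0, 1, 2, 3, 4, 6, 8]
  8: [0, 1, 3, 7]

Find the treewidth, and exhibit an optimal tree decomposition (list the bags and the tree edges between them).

Treewidth 4.
Bags: B1 = {0, 1, 2, 3, 7}  B2 = {0, 2, 3, 6, 7}  B3 = {2, 3, 4, 6, 7}  B4 = {0, 1, 3, 7, 8}  B5 = {2, 3, 4, 5, 6}
Tree: B1–B2, B2–B3, B1–B4, B3–B5

Each bag holds 5 vertices, so the decomposition has width 4, which upper-bounds the treewidth. For the lower bound, the 5 vertices {0, 1, 3, 7, 8} are pairwise adjacent, and any tree decomposition puts a clique entirely inside one bag — forcing width ≥ 4. Combining the bounds, tw(G) = 4.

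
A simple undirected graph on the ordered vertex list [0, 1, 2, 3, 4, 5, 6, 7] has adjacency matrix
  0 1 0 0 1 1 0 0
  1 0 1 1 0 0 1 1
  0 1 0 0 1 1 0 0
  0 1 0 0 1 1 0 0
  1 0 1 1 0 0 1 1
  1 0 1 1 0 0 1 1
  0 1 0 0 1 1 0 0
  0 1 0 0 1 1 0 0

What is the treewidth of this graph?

A width-3 tree decomposition is:
Bags: B1 = {1, 3, 4, 5}  B2 = {0, 1, 4, 5}  B3 = {1, 4, 5, 7}  B4 = {1, 4, 5, 6}  B5 = {1, 2, 4, 5}
Tree: B1–B2, B2–B3, B3–B4, B4–B5
The largest bag has 4 vertices, giving width 3; this decomposition certifies tw(G) ≤ 3. For the lower bound: the 4 vertex sets {1,3}, {0,4}, {5}, {7} are disjoint, each induces a connected subgraph, and every pair is joined by at least one edge of G. Contracting each set to a single vertex therefore yields K_{4} as a minor, and since treewidth is minor-monotone, tw(G) ≥ tw(K_{4}) = 3. The upper and lower bounds meet at 3, so that is the treewidth.

3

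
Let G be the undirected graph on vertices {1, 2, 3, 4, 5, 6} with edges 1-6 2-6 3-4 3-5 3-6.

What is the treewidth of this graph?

1

A width-1 tree decomposition is:
Bags: B1 = {3, 6}  B2 = {1, 6}  B3 = {3, 5}  B4 = {3, 4}  B5 = {2, 6}
Tree: B1–B2, B1–B3, B3–B4, B1–B5
Every bag has size at most 2, so the width is 2 − 1 = 1 and tw(G) ≤ 1. Since G has at least one edge (e.g. 3–6), it is not an edgeless graph, so tw(G) ≥ 1. Hence tw(G) = 1 exactly.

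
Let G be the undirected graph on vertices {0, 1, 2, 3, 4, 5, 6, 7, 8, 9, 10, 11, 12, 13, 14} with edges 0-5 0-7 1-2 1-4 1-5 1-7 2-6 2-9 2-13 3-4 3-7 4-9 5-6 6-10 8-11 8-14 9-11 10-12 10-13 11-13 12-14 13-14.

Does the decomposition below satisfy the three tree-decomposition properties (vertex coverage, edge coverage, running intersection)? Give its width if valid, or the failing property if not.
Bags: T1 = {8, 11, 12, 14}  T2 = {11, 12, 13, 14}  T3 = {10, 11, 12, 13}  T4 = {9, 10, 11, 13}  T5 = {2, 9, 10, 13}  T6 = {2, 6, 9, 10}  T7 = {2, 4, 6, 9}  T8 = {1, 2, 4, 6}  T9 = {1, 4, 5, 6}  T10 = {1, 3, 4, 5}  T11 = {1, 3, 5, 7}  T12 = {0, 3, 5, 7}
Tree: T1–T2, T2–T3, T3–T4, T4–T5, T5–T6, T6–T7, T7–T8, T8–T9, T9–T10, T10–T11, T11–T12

Checking the three conditions: (i) the bags cover all of {0, 1, 2, 3, 4, 5, 6, 7, 8, 9, 10, 11, 12, 13, 14}; (ii) for each edge, some bag contains both endpoints; (iii) the bags containing any fixed vertex form a subtree. All hold, so the decomposition is valid with width 4 − 1 = 3.

Yes; width 3.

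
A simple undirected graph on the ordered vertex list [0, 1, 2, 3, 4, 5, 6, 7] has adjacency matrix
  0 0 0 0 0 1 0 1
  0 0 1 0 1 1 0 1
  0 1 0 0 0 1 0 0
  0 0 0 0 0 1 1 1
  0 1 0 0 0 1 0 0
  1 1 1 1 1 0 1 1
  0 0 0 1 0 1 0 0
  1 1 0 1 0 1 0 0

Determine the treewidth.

2

A width-2 tree decomposition is:
Bags: B1 = {1, 4, 5}  B2 = {1, 2, 5}  B3 = {1, 5, 7}  B4 = {3, 5, 7}  B5 = {3, 5, 6}  B6 = {0, 5, 7}
Tree: B1–B2, B1–B3, B3–B4, B4–B5, B4–B6
Each bag holds 3 vertices, so the decomposition has width 2, which upper-bounds the treewidth. Conversely, {0, 5, 7} is a clique of size 3, and the vertices of any clique must share a bag in every tree decomposition; so some bag has ≥ 3 vertices and tw(G) ≥ 2. Therefore the treewidth is 2.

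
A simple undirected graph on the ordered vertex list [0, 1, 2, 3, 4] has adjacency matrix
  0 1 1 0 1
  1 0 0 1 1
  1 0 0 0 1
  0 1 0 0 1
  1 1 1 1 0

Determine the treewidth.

2

A width-2 tree decomposition is:
Bags: B1 = {0, 2, 4}  B2 = {0, 1, 4}  B3 = {1, 3, 4}
Tree: B1–B2, B2–B3
Each bag holds 3 vertices, so the decomposition has width 2, which upper-bounds the treewidth. For the lower bound, the 3 vertices {0, 1, 4} are pairwise adjacent, and any tree decomposition puts a clique entirely inside one bag — forcing width ≥ 2. Hence tw(G) = 2 exactly.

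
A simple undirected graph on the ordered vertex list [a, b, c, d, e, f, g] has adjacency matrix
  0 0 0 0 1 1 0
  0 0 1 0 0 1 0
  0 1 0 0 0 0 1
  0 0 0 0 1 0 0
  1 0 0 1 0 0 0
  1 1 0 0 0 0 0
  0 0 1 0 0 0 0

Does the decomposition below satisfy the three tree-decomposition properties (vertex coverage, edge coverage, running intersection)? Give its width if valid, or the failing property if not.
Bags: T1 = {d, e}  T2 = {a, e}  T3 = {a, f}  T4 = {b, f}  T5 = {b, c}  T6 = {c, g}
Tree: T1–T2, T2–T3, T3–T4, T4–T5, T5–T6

Every vertex of G appears in some bag (union = {a, b, c, d, e, f, g}); every edge is covered by a bag; and for each vertex v the set of bags containing v is connected in the bag tree. The decomposition is therefore valid. The largest bag has 2 vertices, so the width is 1.

Yes; width 1.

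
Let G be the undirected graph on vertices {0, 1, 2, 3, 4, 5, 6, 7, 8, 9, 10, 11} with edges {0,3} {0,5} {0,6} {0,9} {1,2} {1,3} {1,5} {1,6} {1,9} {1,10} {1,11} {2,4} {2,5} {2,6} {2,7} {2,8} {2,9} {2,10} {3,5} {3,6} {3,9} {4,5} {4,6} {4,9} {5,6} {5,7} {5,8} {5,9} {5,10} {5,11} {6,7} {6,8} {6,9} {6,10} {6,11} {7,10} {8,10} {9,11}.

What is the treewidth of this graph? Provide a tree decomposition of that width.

Treewidth 4.
One optimal decomposition is:
Bags: B1 = {2, 5, 6, 8, 10}  B2 = {1, 2, 5, 6, 10}  B3 = {1, 2, 5, 6, 9}  B4 = {1, 3, 5, 6, 9}  B5 = {0, 3, 5, 6, 9}  B6 = {2, 5, 6, 7, 10}  B7 = {2, 4, 5, 6, 9}  B8 = {1, 5, 6, 9, 11}
Tree: B1–B2, B2–B3, B3–B4, B4–B5, B1–B6, B3–B7, B4–B8

The largest bag has 5 vertices, giving width 4; this decomposition certifies tw(G) ≤ 4. On the other hand G contains the 5-clique {0, 3, 5, 6, 9}. A clique must lie in a single bag of any decomposition, so no decomposition can have width below 4. Therefore the treewidth is 4.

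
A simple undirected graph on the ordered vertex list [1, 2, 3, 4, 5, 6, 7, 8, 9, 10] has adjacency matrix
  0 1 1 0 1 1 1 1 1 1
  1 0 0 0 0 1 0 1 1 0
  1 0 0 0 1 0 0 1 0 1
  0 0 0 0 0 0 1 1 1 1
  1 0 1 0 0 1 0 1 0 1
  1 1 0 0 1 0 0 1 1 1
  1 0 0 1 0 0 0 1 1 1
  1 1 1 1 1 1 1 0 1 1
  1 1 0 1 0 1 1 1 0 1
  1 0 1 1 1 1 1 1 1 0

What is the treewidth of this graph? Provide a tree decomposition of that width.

Treewidth 4.
Bags: B1 = {1, 3, 5, 8, 10}  B2 = {1, 5, 6, 8, 10}  B3 = {1, 6, 8, 9, 10}  B4 = {1, 7, 8, 9, 10}  B5 = {4, 7, 8, 9, 10}  B6 = {1, 2, 6, 8, 9}
Tree: B1–B2, B2–B3, B3–B4, B4–B5, B3–B6

Each bag holds 5 vertices, so the decomposition has width 4, which upper-bounds the treewidth. For the lower bound, the 5 vertices {1, 2, 6, 8, 9} are pairwise adjacent, and any tree decomposition puts a clique entirely inside one bag — forcing width ≥ 4. Combining the bounds, tw(G) = 4.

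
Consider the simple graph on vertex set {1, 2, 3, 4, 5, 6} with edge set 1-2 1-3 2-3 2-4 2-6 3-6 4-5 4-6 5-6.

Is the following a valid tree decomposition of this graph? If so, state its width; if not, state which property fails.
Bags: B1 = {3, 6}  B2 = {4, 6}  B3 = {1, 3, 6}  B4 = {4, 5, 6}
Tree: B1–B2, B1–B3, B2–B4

A tree decomposition must satisfy three properties: every vertex lies in some bag; for every edge, both endpoints lie together in some bag; and for every vertex, the bags containing it form a connected subtree. Here vertex 2 appears in no bag, so the decomposition is invalid.

No — vertex 2 appears in no bag.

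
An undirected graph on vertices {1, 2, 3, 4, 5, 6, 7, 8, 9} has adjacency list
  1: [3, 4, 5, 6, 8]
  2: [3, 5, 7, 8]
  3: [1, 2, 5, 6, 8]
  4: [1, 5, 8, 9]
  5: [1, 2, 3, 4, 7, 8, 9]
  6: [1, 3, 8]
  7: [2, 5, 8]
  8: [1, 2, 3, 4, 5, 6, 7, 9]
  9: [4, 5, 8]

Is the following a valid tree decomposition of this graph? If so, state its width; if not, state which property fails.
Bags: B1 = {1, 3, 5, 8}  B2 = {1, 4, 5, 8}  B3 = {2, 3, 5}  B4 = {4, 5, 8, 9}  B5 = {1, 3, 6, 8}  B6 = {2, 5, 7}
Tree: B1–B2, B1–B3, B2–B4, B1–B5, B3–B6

A tree decomposition must satisfy three properties: every vertex lies in some bag; for every edge, both endpoints lie together in some bag; and for every vertex, the bags containing it form a connected subtree. Here edge (8,2) lies in no bag, so the decomposition is invalid.

No — edge (8,2) lies in no bag.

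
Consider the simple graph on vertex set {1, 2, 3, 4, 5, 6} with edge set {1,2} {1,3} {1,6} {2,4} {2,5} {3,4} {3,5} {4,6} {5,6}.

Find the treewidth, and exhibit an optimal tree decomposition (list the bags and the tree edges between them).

Every bag has size at most 4, so the width is 4 − 1 = 3 and tw(G) ≤ 3. For the lower bound: the 4 vertex sets {1,2}, {4,6}, {5}, {3} are disjoint, each induces a connected subgraph, and every pair is joined by at least one edge of G. Contracting each set to a single vertex therefore yields K_{4} as a minor, and since treewidth is minor-monotone, tw(G) ≥ tw(K_{4}) = 3. Combining the bounds, tw(G) = 3.

Treewidth 3.
Bags: B1 = {1, 2, 4, 5}  B2 = {1, 4, 5, 6}  B3 = {1, 3, 4, 5}
Tree: B1–B2, B2–B3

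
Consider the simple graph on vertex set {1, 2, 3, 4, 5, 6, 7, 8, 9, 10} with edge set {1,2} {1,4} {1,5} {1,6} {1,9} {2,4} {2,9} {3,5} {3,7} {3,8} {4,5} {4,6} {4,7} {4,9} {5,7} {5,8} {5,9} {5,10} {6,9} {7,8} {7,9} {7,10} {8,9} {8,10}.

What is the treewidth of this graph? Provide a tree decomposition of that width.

Treewidth 3.
One optimal decomposition is:
Bags: B1 = {1, 4, 5, 9}  B2 = {4, 5, 7, 9}  B3 = {5, 7, 8, 9}  B4 = {5, 7, 8, 10}  B5 = {1, 4, 6, 9}  B6 = {3, 5, 7, 8}  B7 = {1, 2, 4, 9}
Tree: B1–B2, B2–B3, B3–B4, B1–B5, B4–B6, B1–B7

Every bag has size at most 4, so the width is 4 − 1 = 3 and tw(G) ≤ 3. Conversely, {1, 2, 4, 9} is a clique of size 4, and the vertices of any clique must share a bag in every tree decomposition; so some bag has ≥ 4 vertices and tw(G) ≥ 3. Combining the bounds, tw(G) = 3.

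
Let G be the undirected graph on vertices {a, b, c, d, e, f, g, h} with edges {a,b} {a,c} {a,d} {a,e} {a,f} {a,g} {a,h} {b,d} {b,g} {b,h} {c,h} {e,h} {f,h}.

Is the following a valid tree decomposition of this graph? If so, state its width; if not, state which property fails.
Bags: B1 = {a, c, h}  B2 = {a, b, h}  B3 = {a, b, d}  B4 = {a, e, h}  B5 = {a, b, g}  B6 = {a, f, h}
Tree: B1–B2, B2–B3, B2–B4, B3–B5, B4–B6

Every vertex of G appears in some bag (union = {a, b, c, d, e, f, g, h}); every edge is covered by a bag; and for each vertex v the set of bags containing v is connected in the bag tree. The decomposition is therefore valid. The largest bag has 3 vertices, so the width is 2.

Yes; width 2.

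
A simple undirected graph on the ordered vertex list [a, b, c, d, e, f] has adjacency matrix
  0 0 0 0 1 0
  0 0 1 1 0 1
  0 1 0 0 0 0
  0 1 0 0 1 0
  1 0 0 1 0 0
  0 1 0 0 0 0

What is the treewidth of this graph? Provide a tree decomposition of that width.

Treewidth 1.
One optimal decomposition is:
Bags: B1 = {b, d}  B2 = {b, c}  B3 = {d, e}  B4 = {a, e}  B5 = {b, f}
Tree: B1–B2, B1–B3, B3–B4, B1–B5

Each bag holds 2 vertices, so the decomposition has width 1, which upper-bounds the treewidth. Since G has at least one edge (e.g. d–b), it is not an edgeless graph, so tw(G) ≥ 1. Therefore the treewidth is 1.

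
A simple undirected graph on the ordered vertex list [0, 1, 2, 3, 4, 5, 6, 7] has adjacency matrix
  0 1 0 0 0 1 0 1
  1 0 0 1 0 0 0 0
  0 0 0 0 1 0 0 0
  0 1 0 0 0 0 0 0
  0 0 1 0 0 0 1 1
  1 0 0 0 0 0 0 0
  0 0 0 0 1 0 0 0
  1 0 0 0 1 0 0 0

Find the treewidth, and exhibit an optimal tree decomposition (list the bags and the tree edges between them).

Treewidth 1.
One such decomposition:
Bags: B1 = {0, 7}  B2 = {0, 1}  B3 = {1, 3}  B4 = {4, 7}  B5 = {2, 4}  B6 = {0, 5}  B7 = {4, 6}
Tree: B1–B2, B2–B3, B1–B4, B4–B5, B1–B6, B5–B7

Every bag has size at most 2, so the width is 2 − 1 = 1 and tw(G) ≤ 1. G has an edge, so its treewidth is at least 1. Therefore the treewidth is 1.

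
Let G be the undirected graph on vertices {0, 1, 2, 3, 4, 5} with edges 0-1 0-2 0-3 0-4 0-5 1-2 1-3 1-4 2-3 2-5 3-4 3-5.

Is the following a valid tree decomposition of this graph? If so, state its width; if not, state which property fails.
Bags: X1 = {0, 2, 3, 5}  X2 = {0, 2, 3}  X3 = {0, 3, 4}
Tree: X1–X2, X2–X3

No — vertex 1 appears in no bag.

A tree decomposition must satisfy three properties: every vertex lies in some bag; for every edge, both endpoints lie together in some bag; and for every vertex, the bags containing it form a connected subtree. Here vertex 1 appears in no bag, so the decomposition is invalid.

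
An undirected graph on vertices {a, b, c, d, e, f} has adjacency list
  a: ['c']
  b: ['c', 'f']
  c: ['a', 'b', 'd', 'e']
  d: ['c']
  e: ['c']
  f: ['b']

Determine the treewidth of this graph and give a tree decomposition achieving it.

Treewidth 1.
One such decomposition:
Bags: B1 = {c, d}  B2 = {b, c}  B3 = {a, c}  B4 = {c, e}  B5 = {b, f}
Tree: B1–B2, B1–B3, B1–B4, B2–B5

Every bag has size at most 2, so the width is 2 − 1 = 1 and tw(G) ≤ 1. Any graph with an edge has treewidth ≥ 1, and G has the edge c–d. Combining the bounds, tw(G) = 1.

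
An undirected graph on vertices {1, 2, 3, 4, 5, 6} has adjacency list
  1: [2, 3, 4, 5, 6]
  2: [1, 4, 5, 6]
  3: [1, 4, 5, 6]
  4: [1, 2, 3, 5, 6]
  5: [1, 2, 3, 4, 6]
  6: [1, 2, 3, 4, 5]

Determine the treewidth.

4

A width-4 tree decomposition is:
Bags: B1 = {1, 2, 4, 5, 6}  B2 = {1, 3, 4, 5, 6}
Tree: B1–B2
Each bag holds 5 vertices, so the decomposition has width 4, which upper-bounds the treewidth. Conversely, {1, 2, 4, 5, 6} is a clique of size 5, and the vertices of any clique must share a bag in every tree decomposition; so some bag has ≥ 5 vertices and tw(G) ≥ 4. The upper and lower bounds meet at 4, so that is the treewidth.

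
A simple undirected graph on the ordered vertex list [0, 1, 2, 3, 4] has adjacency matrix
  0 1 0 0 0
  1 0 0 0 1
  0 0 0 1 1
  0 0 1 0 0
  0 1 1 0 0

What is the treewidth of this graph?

A width-1 tree decomposition is:
Bags: B1 = {2, 3}  B2 = {2, 4}  B3 = {1, 4}  B4 = {0, 1}
Tree: B1–B2, B2–B3, B3–B4
Every bag has size at most 2, so the width is 2 − 1 = 1 and tw(G) ≤ 1. Any graph with an edge has treewidth ≥ 1, and G has the edge 3–2. Hence tw(G) = 1 exactly.

1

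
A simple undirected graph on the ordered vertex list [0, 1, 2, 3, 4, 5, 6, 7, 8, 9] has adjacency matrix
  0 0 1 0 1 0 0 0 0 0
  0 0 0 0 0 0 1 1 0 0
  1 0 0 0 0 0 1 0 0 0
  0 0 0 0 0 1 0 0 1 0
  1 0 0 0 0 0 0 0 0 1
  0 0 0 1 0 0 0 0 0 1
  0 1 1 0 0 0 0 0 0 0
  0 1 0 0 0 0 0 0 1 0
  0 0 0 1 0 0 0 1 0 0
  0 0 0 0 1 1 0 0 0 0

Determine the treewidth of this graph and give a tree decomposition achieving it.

The largest bag has 3 vertices, giving width 2; this decomposition certifies tw(G) ≤ 2. For the lower bound, G contains the cycle 6–2–0–4–9–5–3–8–7–1–6, so G is not a forest; only forests have treewidth ≤ 1, hence tw(G) ≥ 2. Hence tw(G) = 2 exactly.

Treewidth 2.
Bags: B1 = {0, 2, 6}  B2 = {0, 4, 6}  B3 = {4, 6, 9}  B4 = {5, 6, 9}  B5 = {3, 5, 6}  B6 = {3, 6, 8}  B7 = {6, 7, 8}  B8 = {1, 6, 7}
Tree: B1–B2, B2–B3, B3–B4, B4–B5, B5–B6, B6–B7, B7–B8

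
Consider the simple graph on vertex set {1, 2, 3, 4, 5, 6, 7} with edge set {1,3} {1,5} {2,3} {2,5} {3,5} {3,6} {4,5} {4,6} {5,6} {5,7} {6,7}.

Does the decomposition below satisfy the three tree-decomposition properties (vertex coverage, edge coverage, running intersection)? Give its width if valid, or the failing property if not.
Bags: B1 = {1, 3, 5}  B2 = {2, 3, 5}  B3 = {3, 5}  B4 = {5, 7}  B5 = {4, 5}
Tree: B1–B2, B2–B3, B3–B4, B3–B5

A tree decomposition must satisfy three properties: every vertex lies in some bag; for every edge, both endpoints lie together in some bag; and for every vertex, the bags containing it form a connected subtree. Here vertex 6 appears in no bag, so the decomposition is invalid.

No — vertex 6 appears in no bag.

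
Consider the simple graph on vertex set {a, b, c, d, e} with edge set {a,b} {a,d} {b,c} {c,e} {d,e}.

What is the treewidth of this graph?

2

A width-2 tree decomposition is:
Bags: B1 = {c, d, e}  B2 = {a, c, d}  B3 = {a, b, c}
Tree: B1–B2, B2–B3
Each bag holds 3 vertices, so the decomposition has width 2, which upper-bounds the treewidth. For the lower bound, G contains the cycle c–e–d–a–b–c, so G is not a forest; only forests have treewidth ≤ 1, hence tw(G) ≥ 2. Therefore the treewidth is 2.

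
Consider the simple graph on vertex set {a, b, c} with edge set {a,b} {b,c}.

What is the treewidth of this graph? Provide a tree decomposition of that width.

Treewidth 1.
Bags: B1 = {a, b}  B2 = {b, c}
Tree: B1–B2

Each bag holds 2 vertices, so the decomposition has width 1, which upper-bounds the treewidth. Any graph with an edge has treewidth ≥ 1, and G has the edge b–a. Combining the bounds, tw(G) = 1.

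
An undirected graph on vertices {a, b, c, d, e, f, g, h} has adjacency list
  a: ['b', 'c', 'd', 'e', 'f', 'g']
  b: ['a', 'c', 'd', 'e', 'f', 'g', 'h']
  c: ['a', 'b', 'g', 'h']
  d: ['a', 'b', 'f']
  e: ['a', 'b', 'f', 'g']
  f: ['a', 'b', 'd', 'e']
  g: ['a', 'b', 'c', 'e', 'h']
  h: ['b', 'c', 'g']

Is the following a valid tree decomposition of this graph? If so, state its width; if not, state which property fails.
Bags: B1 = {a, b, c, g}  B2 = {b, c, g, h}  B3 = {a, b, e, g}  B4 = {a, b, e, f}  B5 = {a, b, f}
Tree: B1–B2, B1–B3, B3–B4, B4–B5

No — vertex d appears in no bag.

A tree decomposition must satisfy three properties: every vertex lies in some bag; for every edge, both endpoints lie together in some bag; and for every vertex, the bags containing it form a connected subtree. Here vertex d appears in no bag, so the decomposition is invalid.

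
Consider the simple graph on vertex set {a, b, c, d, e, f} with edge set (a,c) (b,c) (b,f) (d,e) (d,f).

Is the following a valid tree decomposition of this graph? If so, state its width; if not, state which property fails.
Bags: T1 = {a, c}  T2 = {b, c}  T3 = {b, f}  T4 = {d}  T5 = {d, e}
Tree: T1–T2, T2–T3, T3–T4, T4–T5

A tree decomposition must satisfy three properties: every vertex lies in some bag; for every edge, both endpoints lie together in some bag; and for every vertex, the bags containing it form a connected subtree. Here edge (f,d) lies in no bag, so the decomposition is invalid.

No — edge (f,d) lies in no bag.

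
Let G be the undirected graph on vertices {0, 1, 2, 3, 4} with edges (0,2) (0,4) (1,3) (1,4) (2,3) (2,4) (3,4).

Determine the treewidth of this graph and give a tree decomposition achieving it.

Each bag holds 3 vertices, so the decomposition has width 2, which upper-bounds the treewidth. For the lower bound, the 3 vertices {1, 3, 4} are pairwise adjacent, and any tree decomposition puts a clique entirely inside one bag — forcing width ≥ 2. Therefore the treewidth is 2.

Treewidth 2.
One such decomposition:
Bags: B1 = {2, 3, 4}  B2 = {0, 2, 4}  B3 = {1, 3, 4}
Tree: B1–B2, B1–B3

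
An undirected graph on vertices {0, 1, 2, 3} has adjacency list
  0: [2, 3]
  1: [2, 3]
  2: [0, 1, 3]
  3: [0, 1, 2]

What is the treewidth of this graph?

A width-2 tree decomposition is:
Bags: B1 = {1, 2, 3}  B2 = {0, 2, 3}
Tree: B1–B2
Every bag has size at most 3, so the width is 3 − 1 = 2 and tw(G) ≤ 2. Conversely, {0, 2, 3} is a clique of size 3, and the vertices of any clique must share a bag in every tree decomposition; so some bag has ≥ 3 vertices and tw(G) ≥ 2. Hence tw(G) = 2 exactly.

2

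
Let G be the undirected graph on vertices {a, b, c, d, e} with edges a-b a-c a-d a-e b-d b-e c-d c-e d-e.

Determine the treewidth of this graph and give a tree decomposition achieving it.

Every bag has size at most 4, so the width is 4 − 1 = 3 and tw(G) ≤ 3. For the lower bound, the 4 vertices {a, c, d, e} are pairwise adjacent, and any tree decomposition puts a clique entirely inside one bag — forcing width ≥ 3. Combining the bounds, tw(G) = 3.

Treewidth 3.
One optimal decomposition is:
Bags: B1 = {a, b, d, e}  B2 = {a, c, d, e}
Tree: B1–B2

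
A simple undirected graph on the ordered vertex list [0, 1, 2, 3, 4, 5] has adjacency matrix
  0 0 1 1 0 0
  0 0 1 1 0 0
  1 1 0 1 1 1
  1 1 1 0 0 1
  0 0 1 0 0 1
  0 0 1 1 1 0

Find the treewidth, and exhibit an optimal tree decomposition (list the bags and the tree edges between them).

The largest bag has 3 vertices, giving width 2; this decomposition certifies tw(G) ≤ 2. Conversely, {0, 2, 3} is a clique of size 3, and the vertices of any clique must share a bag in every tree decomposition; so some bag has ≥ 3 vertices and tw(G) ≥ 2. The upper and lower bounds meet at 2, so that is the treewidth.

Treewidth 2.
Bags: B1 = {1, 2, 3}  B2 = {2, 3, 5}  B3 = {0, 2, 3}  B4 = {2, 4, 5}
Tree: B1–B2, B2–B3, B2–B4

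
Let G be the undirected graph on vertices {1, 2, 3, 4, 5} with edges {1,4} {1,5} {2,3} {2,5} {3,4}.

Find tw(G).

2

A width-2 tree decomposition is:
Bags: B1 = {2, 3, 5}  B2 = {1, 3, 5}  B3 = {1, 3, 4}
Tree: B1–B2, B2–B3
Each bag holds 3 vertices, so the decomposition has width 2, which upper-bounds the treewidth. For the lower bound, G contains the cycle 3–2–5–1–4–3, so G is not a forest; only forests have treewidth ≤ 1, hence tw(G) ≥ 2. The upper and lower bounds meet at 2, so that is the treewidth.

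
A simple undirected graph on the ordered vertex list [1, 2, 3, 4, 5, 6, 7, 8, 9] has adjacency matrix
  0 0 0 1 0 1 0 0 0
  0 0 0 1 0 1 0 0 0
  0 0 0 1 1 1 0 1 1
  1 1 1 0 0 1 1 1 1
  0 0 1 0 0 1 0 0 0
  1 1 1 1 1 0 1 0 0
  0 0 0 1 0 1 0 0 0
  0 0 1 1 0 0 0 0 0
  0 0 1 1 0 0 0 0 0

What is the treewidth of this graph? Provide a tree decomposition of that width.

Treewidth 2.
One optimal decomposition is:
Bags: B1 = {4, 6, 7}  B2 = {2, 4, 6}  B3 = {3, 4, 6}  B4 = {3, 5, 6}  B5 = {1, 4, 6}  B6 = {3, 4, 8}  B7 = {3, 4, 9}
Tree: B1–B2, B2–B3, B3–B4, B2–B5, B3–B6, B3–B7

Every bag has size at most 3, so the width is 3 − 1 = 2 and tw(G) ≤ 2. On the other hand G contains the 3-clique {3, 4, 8}. A clique must lie in a single bag of any decomposition, so no decomposition can have width below 2. The upper and lower bounds meet at 2, so that is the treewidth.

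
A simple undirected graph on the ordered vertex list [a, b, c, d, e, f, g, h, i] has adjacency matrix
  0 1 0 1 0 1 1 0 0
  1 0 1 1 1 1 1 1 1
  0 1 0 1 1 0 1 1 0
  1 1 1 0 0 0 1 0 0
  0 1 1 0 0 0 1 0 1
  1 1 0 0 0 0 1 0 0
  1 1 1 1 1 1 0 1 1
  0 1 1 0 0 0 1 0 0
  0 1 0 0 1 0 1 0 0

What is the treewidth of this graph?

A width-3 tree decomposition is:
Bags: B1 = {b, c, e, g}  B2 = {b, e, g, i}  B3 = {b, c, g, h}  B4 = {b, c, d, g}  B5 = {a, b, d, g}  B6 = {a, b, f, g}
Tree: B1–B2, B1–B3, B3–B4, B4–B5, B5–B6
Every bag has size at most 4, so the width is 4 − 1 = 3 and tw(G) ≤ 3. For the lower bound, the 4 vertices {a, b, d, g} are pairwise adjacent, and any tree decomposition puts a clique entirely inside one bag — forcing width ≥ 3. Combining the bounds, tw(G) = 3.

3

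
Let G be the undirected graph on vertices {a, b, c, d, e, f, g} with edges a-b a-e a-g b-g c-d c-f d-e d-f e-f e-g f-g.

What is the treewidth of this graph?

A width-2 tree decomposition is:
Bags: B1 = {e, f, g}  B2 = {d, e, f}  B3 = {a, e, g}  B4 = {a, b, g}  B5 = {c, d, f}
Tree: B1–B2, B1–B3, B3–B4, B2–B5
The largest bag has 3 vertices, giving width 2; this decomposition certifies tw(G) ≤ 2. On the other hand G contains the 3-clique {a, e, g}. A clique must lie in a single bag of any decomposition, so no decomposition can have width below 2. Therefore the treewidth is 2.

2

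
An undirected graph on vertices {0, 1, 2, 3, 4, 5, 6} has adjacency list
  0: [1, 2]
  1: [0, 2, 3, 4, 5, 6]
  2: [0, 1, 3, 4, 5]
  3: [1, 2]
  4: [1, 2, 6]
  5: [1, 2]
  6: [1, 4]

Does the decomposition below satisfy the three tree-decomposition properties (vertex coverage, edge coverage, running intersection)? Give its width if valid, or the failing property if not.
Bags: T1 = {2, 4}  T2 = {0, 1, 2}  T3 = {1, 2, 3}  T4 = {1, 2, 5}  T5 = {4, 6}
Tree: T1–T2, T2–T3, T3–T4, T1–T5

No — edge (1,4) lies in no bag.

A tree decomposition must satisfy three properties: every vertex lies in some bag; for every edge, both endpoints lie together in some bag; and for every vertex, the bags containing it form a connected subtree. Here edge (1,4) lies in no bag, so the decomposition is invalid.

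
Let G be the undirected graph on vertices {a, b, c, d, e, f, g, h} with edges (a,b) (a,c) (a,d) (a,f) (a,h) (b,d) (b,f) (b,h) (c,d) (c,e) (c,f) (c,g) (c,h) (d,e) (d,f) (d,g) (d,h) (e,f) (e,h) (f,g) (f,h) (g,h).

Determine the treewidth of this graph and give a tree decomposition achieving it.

Treewidth 4.
Bags: B1 = {a, c, d, f, h}  B2 = {c, d, e, f, h}  B3 = {a, b, d, f, h}  B4 = {c, d, f, g, h}
Tree: B1–B2, B1–B3, B2–B4

Every bag has size at most 5, so the width is 5 − 1 = 4 and tw(G) ≤ 4. Conversely, {c, d, f, g, h} is a clique of size 5, and the vertices of any clique must share a bag in every tree decomposition; so some bag has ≥ 5 vertices and tw(G) ≥ 4. Therefore the treewidth is 4.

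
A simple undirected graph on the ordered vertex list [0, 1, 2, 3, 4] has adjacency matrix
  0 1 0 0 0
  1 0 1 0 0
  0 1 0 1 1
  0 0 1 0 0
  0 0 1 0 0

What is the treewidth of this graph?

A width-1 tree decomposition is:
Bags: B1 = {2, 4}  B2 = {2, 3}  B3 = {1, 2}  B4 = {0, 1}
Tree: B1–B2, B2–B3, B3–B4
The largest bag has 2 vertices, giving width 1; this decomposition certifies tw(G) ≤ 1. Since G has at least one edge (e.g. 4–2), it is not an edgeless graph, so tw(G) ≥ 1. Combining the bounds, tw(G) = 1.

1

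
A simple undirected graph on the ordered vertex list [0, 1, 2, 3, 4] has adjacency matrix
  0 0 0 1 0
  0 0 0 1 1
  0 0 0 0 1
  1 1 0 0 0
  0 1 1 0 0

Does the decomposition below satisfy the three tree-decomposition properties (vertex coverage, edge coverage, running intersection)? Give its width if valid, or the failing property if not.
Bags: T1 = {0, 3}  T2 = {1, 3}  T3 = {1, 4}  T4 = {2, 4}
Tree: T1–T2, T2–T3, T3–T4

Yes; width 1.

Every vertex of G appears in some bag (union = {0, 1, 2, 3, 4}); every edge is covered by a bag; and for each vertex v the set of bags containing v is connected in the bag tree. The decomposition is therefore valid. The largest bag has 2 vertices, so the width is 1.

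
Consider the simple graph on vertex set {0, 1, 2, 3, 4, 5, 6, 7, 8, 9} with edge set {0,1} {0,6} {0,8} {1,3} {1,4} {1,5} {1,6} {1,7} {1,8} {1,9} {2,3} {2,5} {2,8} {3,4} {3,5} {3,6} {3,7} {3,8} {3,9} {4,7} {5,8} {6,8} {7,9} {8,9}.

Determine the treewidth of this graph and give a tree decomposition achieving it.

Each bag holds 4 vertices, so the decomposition has width 3, which upper-bounds the treewidth. For the lower bound, the 4 vertices {0, 1, 6, 8} are pairwise adjacent, and any tree decomposition puts a clique entirely inside one bag — forcing width ≥ 3. Hence tw(G) = 3 exactly.

Treewidth 3.
Bags: B1 = {1, 3, 8, 9}  B2 = {1, 3, 7, 9}  B3 = {1, 3, 4, 7}  B4 = {1, 3, 6, 8}  B5 = {1, 3, 5, 8}  B6 = {2, 3, 5, 8}  B7 = {0, 1, 6, 8}
Tree: B1–B2, B2–B3, B1–B4, B1–B5, B5–B6, B4–B7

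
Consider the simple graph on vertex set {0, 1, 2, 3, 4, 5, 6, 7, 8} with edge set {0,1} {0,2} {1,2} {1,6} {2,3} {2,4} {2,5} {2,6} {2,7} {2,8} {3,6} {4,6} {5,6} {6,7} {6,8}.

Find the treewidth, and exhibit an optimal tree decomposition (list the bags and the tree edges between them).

Treewidth 2.
One such decomposition:
Bags: B1 = {1, 2, 6}  B2 = {2, 5, 6}  B3 = {2, 6, 8}  B4 = {0, 1, 2}  B5 = {2, 4, 6}  B6 = {2, 6, 7}  B7 = {2, 3, 6}
Tree: B1–B2, B1–B3, B1–B4, B3–B5, B2–B6, B2–B7

Every bag has size at most 3, so the width is 3 − 1 = 2 and tw(G) ≤ 2. Conversely, {0, 1, 2} is a clique of size 3, and the vertices of any clique must share a bag in every tree decomposition; so some bag has ≥ 3 vertices and tw(G) ≥ 2. The upper and lower bounds meet at 2, so that is the treewidth.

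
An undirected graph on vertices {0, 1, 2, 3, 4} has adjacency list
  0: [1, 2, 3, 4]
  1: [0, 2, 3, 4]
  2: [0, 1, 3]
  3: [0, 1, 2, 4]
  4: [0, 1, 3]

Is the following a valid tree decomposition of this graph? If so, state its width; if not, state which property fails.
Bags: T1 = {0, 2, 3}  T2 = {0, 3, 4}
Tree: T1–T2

A tree decomposition must satisfy three properties: every vertex lies in some bag; for every edge, both endpoints lie together in some bag; and for every vertex, the bags containing it form a connected subtree. Here vertex 1 appears in no bag, so the decomposition is invalid.

No — vertex 1 appears in no bag.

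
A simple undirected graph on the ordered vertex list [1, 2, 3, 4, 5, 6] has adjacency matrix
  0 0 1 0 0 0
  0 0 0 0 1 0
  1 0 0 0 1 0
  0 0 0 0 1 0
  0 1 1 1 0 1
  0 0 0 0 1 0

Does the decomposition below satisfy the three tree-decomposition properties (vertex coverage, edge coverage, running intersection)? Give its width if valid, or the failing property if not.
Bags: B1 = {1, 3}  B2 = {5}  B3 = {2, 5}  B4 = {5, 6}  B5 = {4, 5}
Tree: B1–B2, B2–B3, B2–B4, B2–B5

A tree decomposition must satisfy three properties: every vertex lies in some bag; for every edge, both endpoints lie together in some bag; and for every vertex, the bags containing it form a connected subtree. Here edge (3,5) lies in no bag, so the decomposition is invalid.

No — edge (3,5) lies in no bag.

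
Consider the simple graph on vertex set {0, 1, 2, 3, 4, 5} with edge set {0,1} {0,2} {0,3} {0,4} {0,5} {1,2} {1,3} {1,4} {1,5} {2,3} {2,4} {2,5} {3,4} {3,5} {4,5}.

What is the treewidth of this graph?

5

A width-5 tree decomposition is:
Bags: B1 = {0, 1, 2, 3, 4, 5}
Tree: (single bag)
With just one bag of size 6, the width is 6 − 1 = 5, so tw(G) ≤ 5. On the other hand G contains the 6-clique {0, 1, 2, 3, 4, 5}. A clique must lie in a single bag of any decomposition, so no decomposition can have width below 5. Therefore the treewidth is 5.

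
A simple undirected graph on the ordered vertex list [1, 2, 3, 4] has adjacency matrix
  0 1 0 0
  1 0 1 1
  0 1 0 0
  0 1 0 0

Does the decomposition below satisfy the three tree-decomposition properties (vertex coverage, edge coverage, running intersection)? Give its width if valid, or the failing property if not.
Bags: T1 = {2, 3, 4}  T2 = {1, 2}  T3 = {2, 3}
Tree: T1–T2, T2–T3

A tree decomposition must satisfy three properties: every vertex lies in some bag; for every edge, both endpoints lie together in some bag; and for every vertex, the bags containing it form a connected subtree. Here bags containing vertex 3 are not connected in the tree, so the decomposition is invalid.

No — bags containing vertex 3 are not connected in the tree.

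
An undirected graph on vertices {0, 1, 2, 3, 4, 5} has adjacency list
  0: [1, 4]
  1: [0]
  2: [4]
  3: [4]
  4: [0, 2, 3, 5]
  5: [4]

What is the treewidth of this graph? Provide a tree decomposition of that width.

Treewidth 1.
One such decomposition:
Bags: B1 = {0, 1}  B2 = {0, 4}  B3 = {4, 5}  B4 = {2, 4}  B5 = {3, 4}
Tree: B1–B2, B2–B3, B3–B4, B2–B5

Every bag has size at most 2, so the width is 2 − 1 = 1 and tw(G) ≤ 1. Since G has at least one edge (e.g. 0–1), it is not an edgeless graph, so tw(G) ≥ 1. Combining the bounds, tw(G) = 1.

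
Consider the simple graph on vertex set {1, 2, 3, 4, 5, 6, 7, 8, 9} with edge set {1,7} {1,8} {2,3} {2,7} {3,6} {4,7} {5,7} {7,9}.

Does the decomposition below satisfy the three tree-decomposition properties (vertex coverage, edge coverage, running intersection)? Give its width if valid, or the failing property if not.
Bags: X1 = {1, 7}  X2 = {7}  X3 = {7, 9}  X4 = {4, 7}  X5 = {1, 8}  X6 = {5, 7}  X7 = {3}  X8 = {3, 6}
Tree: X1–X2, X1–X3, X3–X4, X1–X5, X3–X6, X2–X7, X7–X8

No — vertex 2 appears in no bag.

A tree decomposition must satisfy three properties: every vertex lies in some bag; for every edge, both endpoints lie together in some bag; and for every vertex, the bags containing it form a connected subtree. Here vertex 2 appears in no bag, so the decomposition is invalid.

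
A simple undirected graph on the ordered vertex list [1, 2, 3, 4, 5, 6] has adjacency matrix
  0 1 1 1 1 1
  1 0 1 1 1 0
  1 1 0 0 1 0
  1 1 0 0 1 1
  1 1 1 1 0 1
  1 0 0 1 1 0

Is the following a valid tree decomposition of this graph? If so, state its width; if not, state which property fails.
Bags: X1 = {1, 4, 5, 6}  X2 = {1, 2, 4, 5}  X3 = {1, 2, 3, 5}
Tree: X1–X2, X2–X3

Every vertex of G appears in some bag (union = {1, 2, 3, 4, 5, 6}); every edge is covered by a bag; and for each vertex v the set of bags containing v is connected in the bag tree. The decomposition is therefore valid. The largest bag has 4 vertices, so the width is 3.

Yes; width 3.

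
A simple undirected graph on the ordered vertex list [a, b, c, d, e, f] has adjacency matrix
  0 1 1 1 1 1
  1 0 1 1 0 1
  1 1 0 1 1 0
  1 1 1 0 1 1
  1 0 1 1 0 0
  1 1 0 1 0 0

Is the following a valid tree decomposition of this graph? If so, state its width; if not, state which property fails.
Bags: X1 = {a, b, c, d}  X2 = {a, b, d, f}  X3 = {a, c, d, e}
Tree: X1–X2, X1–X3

Every vertex of G appears in some bag (union = {a, b, c, d, e, f}); every edge is covered by a bag; and for each vertex v the set of bags containing v is connected in the bag tree. The decomposition is therefore valid. The largest bag has 4 vertices, so the width is 3.

Yes; width 3.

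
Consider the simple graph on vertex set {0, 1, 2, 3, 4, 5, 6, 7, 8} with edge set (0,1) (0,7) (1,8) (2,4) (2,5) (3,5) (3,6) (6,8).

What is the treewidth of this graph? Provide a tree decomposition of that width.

Treewidth 1.
Bags: B1 = {0, 7}  B2 = {0, 1}  B3 = {1, 8}  B4 = {6, 8}  B5 = {3, 6}  B6 = {3, 5}  B7 = {2, 5}  B8 = {2, 4}
Tree: B1–B2, B2–B3, B3–B4, B4–B5, B5–B6, B6–B7, B7–B8

The largest bag has 2 vertices, giving width 1; this decomposition certifies tw(G) ≤ 1. Any graph with an edge has treewidth ≥ 1, and G has the edge 7–0. Hence tw(G) = 1 exactly.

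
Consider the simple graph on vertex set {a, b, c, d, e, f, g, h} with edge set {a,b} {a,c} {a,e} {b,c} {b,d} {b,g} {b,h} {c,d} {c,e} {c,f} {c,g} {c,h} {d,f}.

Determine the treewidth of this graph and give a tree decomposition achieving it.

The largest bag has 3 vertices, giving width 2; this decomposition certifies tw(G) ≤ 2. Conversely, {a, c, e} is a clique of size 3, and the vertices of any clique must share a bag in every tree decomposition; so some bag has ≥ 3 vertices and tw(G) ≥ 2. Therefore the treewidth is 2.

Treewidth 2.
Bags: B1 = {a, b, c}  B2 = {b, c, d}  B3 = {b, c, g}  B4 = {a, c, e}  B5 = {b, c, h}  B6 = {c, d, f}
Tree: B1–B2, B1–B3, B1–B4, B3–B5, B2–B6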